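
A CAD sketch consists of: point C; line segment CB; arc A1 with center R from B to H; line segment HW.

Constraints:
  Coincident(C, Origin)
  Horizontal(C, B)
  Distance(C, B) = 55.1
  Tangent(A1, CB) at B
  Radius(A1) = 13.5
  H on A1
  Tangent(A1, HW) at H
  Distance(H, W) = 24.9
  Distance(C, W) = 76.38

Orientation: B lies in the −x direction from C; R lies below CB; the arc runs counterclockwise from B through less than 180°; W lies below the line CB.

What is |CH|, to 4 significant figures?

70.17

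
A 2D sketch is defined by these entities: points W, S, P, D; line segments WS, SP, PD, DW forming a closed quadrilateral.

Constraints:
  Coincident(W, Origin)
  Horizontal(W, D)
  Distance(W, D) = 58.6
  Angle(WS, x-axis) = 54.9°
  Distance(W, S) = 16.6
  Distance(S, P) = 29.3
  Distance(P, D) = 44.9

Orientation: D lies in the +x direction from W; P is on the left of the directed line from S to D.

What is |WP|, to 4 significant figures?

45.77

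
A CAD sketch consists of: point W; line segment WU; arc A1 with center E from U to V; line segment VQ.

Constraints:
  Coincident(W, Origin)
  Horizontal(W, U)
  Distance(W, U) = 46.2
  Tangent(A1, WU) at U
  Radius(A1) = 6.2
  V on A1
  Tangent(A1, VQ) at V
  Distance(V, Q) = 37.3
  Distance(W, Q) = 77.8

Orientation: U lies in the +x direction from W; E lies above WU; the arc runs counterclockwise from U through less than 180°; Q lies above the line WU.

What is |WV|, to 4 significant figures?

51.84

Checks: |EV| = 6.200 ✓; ∠(EV, VQ) = 90.00° ✓; |VQ| = 37.30 ✓; |WQ| = 77.80 ✓.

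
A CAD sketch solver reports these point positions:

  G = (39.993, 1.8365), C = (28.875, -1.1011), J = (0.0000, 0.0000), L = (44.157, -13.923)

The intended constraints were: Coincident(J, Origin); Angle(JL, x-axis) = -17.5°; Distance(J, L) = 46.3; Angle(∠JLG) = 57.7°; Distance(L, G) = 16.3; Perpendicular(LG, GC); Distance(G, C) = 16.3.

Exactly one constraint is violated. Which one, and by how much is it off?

Distance(G, C) = 16.3 — off by 4.80.

J = (0.00, 0.00) ✓; JL at -17.50° ✓; |JL| = 46.30 ✓; ∠JLG = 57.70° ✓; |LG| = 16.30 ✓; ∠(LG, GC) = 90.00° ✓; |GC| = 11.50 ✗.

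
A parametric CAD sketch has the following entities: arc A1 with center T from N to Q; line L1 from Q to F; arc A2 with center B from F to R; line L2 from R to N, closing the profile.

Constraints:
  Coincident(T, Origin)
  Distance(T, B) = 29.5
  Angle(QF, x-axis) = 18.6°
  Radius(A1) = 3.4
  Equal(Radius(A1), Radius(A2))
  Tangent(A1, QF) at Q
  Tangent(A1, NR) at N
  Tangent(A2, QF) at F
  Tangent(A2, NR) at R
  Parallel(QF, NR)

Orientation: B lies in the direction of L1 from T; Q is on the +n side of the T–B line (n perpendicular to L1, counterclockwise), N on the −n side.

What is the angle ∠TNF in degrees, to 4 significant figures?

77.02°

The slot axis is L1's direction at 18.6°, so u = (cos 18.6°, sin 18.6°) = (0.9478, 0.3190) and n = (−sin 18.6°, cos 18.6°) = (-0.3190, 0.9478). T is at the origin and B lies 29.5 along u from T, so B = 29.5·u = (27.96, 9.409). Tangency of A1 to both parallel lines with radius 3.4 puts Q and N at T ± 3.4·n: Q = (-1.084, 3.222), N = (1.084, -3.222). Equal radii place F and R the same way about B: F = B + 3.4·n = (26.87, 12.63), R = B − 3.4·n = (29.04, 6.187). Then cos ∠TNF = NT·NF / (|NT||NF|), giving 77.02°.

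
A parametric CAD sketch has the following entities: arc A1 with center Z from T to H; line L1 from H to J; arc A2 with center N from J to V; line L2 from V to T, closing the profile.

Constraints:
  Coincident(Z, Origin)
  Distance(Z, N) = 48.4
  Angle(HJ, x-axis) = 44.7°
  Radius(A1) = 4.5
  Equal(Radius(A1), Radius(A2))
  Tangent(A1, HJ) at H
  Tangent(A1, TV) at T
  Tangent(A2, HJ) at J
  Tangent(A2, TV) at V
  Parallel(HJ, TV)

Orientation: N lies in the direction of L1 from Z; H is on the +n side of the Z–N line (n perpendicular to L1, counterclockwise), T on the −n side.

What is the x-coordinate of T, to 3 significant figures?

3.17

The slot axis is L1's direction at 44.7°, so u = (cos 44.7°, sin 44.7°) = (0.711, 0.703) and n = (−sin 44.7°, cos 44.7°) = (-0.703, 0.711). Z is at the origin and N lies 48.4 along u from Z, so N = 48.4·u = (34.4, 34.0). Tangency of A1 to both parallel lines with radius 4.5 puts H and T at Z ± 4.5·n: H = (-3.17, 3.20), T = (3.17, -3.20). So T.x = 3.17.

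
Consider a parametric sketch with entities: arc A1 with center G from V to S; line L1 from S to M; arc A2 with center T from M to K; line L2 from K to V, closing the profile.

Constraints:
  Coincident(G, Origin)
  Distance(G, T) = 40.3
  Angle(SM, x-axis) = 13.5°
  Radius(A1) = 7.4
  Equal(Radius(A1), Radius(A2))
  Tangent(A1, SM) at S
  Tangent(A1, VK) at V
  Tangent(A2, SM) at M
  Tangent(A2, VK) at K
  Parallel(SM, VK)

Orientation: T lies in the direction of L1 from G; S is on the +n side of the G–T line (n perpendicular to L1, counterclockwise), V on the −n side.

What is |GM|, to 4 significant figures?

40.97

The slot axis is L1's direction at 13.5°, so u = (cos 13.5°, sin 13.5°) = (0.9724, 0.2334) and n = (−sin 13.5°, cos 13.5°) = (-0.2334, 0.9724). G is at the origin and T lies 40.3 along u from G, so T = 40.3·u = (39.19, 9.408). Tangency of A1 to both parallel lines with radius 7.4 puts S and V at G ± 7.4·n: S = (-1.727, 7.196), V = (1.727, -7.196). Equal radii place M and K the same way about T: M = T + 7.4·n = (37.46, 16.60), K = T − 7.4·n = (40.91, 2.212). Then |GM| = |M − G| = 40.97.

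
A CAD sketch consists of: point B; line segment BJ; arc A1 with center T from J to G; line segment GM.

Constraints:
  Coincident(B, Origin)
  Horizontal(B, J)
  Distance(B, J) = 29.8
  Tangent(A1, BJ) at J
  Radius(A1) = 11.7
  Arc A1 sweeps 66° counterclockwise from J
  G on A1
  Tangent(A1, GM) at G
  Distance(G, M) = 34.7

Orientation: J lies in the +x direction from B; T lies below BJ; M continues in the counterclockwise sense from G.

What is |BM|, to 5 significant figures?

38.963

B is at the origin; BJ is horizontal with |BJ| = 29.8 and J on the +x side, so J = (29.800, 0.0000). Since A1 is tangent to BJ there, TJ ⟂ BJ, so T = J + (0, -11.7) = (29.800, -11.700). On A1, J sits at bearing 90° from T; a 66° counterclockwise sweep puts G at bearing 156°, so G = T + 11.7·(cos 156°, sin 156°) = (19.112, -6.9412). A1 meets GM tangentially, so TG is at right angles to GM, so GM runs along (−sin 156°, cos 156°); with |GM| = 34.7, M = (4.9978, -38.641). Then |BM| = |M − B| = 38.963.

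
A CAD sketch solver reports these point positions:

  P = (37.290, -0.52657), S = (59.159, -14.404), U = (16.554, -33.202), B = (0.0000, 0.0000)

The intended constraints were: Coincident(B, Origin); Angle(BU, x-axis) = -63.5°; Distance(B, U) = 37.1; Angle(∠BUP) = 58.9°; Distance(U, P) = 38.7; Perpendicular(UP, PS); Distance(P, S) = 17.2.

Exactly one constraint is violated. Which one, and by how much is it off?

Distance(P, S) = 17.2 — off by 8.70.

B = (0.00, 0.00) ✓; BU at -63.50° ✓; |BU| = 37.10 ✓; ∠BUP = 58.90° ✓; |UP| = 38.70 ✓; ∠(UP, PS) = 90.00° ✓; |PS| = 25.90 ✗.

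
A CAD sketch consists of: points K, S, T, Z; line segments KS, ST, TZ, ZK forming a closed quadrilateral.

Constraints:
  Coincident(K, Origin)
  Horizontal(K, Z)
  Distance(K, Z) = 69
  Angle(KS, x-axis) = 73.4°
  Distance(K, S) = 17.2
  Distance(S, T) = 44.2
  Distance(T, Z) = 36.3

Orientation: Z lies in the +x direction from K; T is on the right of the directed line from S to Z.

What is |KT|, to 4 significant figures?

38.94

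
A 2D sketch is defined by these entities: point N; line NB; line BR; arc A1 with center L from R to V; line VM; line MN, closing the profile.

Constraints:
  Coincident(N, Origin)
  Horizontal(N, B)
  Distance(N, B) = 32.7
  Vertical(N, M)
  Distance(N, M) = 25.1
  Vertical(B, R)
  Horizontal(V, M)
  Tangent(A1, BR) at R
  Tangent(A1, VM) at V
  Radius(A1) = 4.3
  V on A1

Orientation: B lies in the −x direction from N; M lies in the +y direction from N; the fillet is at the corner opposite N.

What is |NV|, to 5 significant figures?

37.902

N is at the origin; N and B share the same y with |NB| = 32.7 and B on the −x side, so B = (-32.700, 0.0000). N and M share the same x with |NM| = 25.1 and M on the +y side, so M = (0.0000, 25.100). The virtual corner opposite N is at (-32.700, 25.100). Tangency of A1 to BR means the radius LR is perpendicular to BR and the tangent condition forces LV to be normal to VM, with radius 4.3, so the center L sits 4.3 in from both sides at L = (-28.400, 20.800). That places the tangent points at R = (-32.700, 20.800) on BR and V = (-28.400, 25.100) on VM. Then |NV| = |V − N| = 37.902.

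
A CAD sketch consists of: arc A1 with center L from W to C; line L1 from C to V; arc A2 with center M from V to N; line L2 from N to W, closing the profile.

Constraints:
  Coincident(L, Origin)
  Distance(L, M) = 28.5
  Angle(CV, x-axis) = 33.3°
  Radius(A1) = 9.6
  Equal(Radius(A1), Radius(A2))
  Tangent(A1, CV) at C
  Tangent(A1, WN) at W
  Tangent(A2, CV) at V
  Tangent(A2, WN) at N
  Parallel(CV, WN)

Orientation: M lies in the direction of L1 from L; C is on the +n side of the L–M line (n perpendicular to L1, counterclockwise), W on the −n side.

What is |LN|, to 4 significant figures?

30.07

Tangency of A1 to both parallel lines with radius 9.6 puts C and W at L ± 9.6·n: C = (-5.271, 8.024), W = (5.271, -8.024). Equal radii place V and N the same way about M: V = M + 9.6·n = (18.55, 23.67), N = M − 9.6·n = (29.09, 7.623). Then |LN| = |N − L| = 30.07.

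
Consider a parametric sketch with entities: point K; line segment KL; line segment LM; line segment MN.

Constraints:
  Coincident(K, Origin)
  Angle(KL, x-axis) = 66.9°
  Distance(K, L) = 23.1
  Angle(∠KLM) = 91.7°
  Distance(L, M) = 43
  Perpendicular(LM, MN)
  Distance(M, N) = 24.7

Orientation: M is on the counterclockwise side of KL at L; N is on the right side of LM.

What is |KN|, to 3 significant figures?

64.7

K is at the origin; KL runs at 66.9° with length 23.1, so L = 23.1·(cos 66.9°, sin 66.9°) = (9.06, 21.2). ∠KLM = 91.7°, so LM runs at 66.9° + (180° − 91.7°) = 155° from the x-axis; with |LM| = 43.0, M = L + 43.0·(cos 155°, sin 155°) = (-30.0, 39.3). The perpendicularity gives MN at right angles to LM; with |MN| = 24.7 on the right of LM, N = M + 24.7·(0.419, 0.908) = (-19.6, 61.7). Then |KN| = |N − K| = 64.7.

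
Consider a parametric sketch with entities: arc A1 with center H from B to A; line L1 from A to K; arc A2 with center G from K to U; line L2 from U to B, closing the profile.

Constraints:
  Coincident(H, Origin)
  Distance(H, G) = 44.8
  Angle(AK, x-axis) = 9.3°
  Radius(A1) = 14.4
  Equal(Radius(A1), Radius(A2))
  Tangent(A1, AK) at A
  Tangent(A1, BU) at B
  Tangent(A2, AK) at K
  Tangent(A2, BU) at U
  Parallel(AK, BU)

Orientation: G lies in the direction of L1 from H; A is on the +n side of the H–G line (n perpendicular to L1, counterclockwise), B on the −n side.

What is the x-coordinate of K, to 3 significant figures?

41.9

The slot axis is L1's direction at 9.3°, so u = (cos 9.3°, sin 9.3°) = (0.987, 0.162) and n = (−sin 9.3°, cos 9.3°) = (-0.162, 0.987). H is at the origin and G lies 44.8 along u from H, so G = 44.8·u = (44.2, 7.24). Tangency of A1 to both parallel lines with radius 14.4 puts A and B at H ± 14.4·n: A = (-2.33, 14.2), B = (2.33, -14.2). Equal radii place K and U the same way about G: K = G + 14.4·n = (41.9, 21.5), U = G − 14.4·n = (46.5, -6.97). So K.x = 41.9.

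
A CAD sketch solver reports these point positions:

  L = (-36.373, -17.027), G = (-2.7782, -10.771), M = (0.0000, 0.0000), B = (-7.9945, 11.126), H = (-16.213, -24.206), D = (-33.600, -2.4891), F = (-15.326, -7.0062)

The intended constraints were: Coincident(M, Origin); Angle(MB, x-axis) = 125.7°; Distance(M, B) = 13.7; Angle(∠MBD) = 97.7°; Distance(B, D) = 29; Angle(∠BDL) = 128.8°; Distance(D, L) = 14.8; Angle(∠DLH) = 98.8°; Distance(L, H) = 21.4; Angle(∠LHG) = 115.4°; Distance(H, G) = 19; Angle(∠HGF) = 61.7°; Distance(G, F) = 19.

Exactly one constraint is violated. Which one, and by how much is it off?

Distance(G, F) = 19 — off by 5.90.

M = (0.00, 0.00) ✓; MB at 125.7° ✓; |MB| = 13.70 ✓; ∠MBD = 97.70° ✓; |BD| = 29.00 ✓; ∠BDL = 128.8° ✓; |DL| = 14.80 ✓; ∠DLH = 98.80° ✓; |LH| = 21.40 ✓; ∠LHG = 115.4° ✓; |HG| = 19.00 ✓; ∠HGF = 61.70° ✓; |GF| = 13.10 ✗.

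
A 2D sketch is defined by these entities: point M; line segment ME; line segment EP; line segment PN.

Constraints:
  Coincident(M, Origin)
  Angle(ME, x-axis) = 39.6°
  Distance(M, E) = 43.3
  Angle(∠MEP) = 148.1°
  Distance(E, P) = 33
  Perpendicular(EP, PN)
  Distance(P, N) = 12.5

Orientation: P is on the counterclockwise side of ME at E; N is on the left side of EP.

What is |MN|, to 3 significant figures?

70.5

∠MEP = 148.1°, so EP runs at 39.6° + (180° − 148.1°) = 71.5° from the x-axis; with |EP| = 33.0, P = E + 33.0·(cos 71.5°, sin 71.5°) = (43.8, 58.9). EP is perpendicular to PN; with |PN| = 12.5 on the left of EP, N = P + 12.5·(-0.948, 0.317) = (32.0, 62.9). Then |MN| = |N − M| = 70.5.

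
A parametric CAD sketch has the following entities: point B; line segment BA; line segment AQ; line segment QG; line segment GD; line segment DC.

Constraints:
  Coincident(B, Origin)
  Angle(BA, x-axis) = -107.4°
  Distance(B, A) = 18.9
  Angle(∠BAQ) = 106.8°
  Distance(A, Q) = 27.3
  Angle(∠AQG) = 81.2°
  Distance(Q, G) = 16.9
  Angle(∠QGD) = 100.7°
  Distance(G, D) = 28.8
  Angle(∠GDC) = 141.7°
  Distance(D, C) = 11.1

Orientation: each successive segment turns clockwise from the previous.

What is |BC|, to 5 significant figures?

10.306

B is at the origin; BA runs at -107.4° with length 18.9, so A = (-5.6519, -18.035). ∠BAQ = 106.8° gives AQ at 179.40° from the x-axis; with |AQ| = 27.3, Q = (-32.950, -17.749). ∠AQG = 81.2° gives QG at 80.600° from the x-axis; with |QG| = 16.9, G = (-30.190, -1.0762). ∠QGD = 100.7° gives GD at 1.3000° from the x-axis; with |GD| = 28.8, D = (-1.3976, -0.42280). ∠GDC = 141.7° gives DC at -37.000° from the x-axis; with |DC| = 11.1, C = (7.4673, -7.1029). Then |BC| = |C − B| = 10.306.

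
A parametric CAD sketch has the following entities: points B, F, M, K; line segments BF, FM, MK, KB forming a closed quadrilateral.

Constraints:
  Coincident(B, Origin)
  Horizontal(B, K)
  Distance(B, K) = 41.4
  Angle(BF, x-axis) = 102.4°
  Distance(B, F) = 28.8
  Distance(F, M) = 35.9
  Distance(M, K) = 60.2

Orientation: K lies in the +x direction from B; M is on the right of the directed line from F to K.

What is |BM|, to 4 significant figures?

19.36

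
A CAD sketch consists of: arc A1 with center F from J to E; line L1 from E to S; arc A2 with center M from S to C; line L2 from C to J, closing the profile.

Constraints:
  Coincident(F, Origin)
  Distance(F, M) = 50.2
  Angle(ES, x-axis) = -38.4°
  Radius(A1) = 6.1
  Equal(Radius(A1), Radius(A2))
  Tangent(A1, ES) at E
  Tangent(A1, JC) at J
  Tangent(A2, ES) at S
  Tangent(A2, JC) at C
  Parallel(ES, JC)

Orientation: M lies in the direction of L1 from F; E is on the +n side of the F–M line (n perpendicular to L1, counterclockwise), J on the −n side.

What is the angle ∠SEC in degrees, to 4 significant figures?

13.66°

The slot axis is L1's direction at -38.4°, so u = (cos -38.4°, sin -38.4°) = (0.7837, -0.6211) and n = (−sin -38.4°, cos -38.4°) = (0.6211, 0.7837). F is at the origin and M lies 50.2 along u from F, so M = 50.2·u = (39.34, -31.18). Tangency of A1 to both parallel lines with radius 6.1 puts E and J at F ± 6.1·n: E = (3.789, 4.781), J = (-3.789, -4.781). Equal radii place S and C the same way about M: S = M + 6.1·n = (43.13, -26.40), C = M − 6.1·n = (35.55, -35.96). Then cos ∠SEC = ES·EC / (|ES||EC|), giving 13.66°.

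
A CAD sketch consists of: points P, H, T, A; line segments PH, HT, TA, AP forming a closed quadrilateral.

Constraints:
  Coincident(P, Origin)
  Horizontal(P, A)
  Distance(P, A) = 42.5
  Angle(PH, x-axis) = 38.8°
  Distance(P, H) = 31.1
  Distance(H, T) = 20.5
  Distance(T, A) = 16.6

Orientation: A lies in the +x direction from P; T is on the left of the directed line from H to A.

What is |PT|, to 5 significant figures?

47.467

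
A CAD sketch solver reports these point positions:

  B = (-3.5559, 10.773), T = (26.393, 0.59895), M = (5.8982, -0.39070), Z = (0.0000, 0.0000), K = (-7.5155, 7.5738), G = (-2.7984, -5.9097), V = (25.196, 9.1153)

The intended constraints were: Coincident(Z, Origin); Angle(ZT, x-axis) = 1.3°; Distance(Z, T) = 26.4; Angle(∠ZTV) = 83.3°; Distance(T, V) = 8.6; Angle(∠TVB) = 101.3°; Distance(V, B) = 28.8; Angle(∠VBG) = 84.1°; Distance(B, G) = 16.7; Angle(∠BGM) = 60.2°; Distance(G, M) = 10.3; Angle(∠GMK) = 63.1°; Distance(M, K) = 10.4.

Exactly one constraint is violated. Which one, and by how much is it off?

Distance(M, K) = 10.4 — off by 5.20.

Z = (0.00, 0.00) ✓; ZT at 1.300° ✓; |ZT| = 26.40 ✓; ∠ZTV = 83.30° ✓; |TV| = 8.600 ✓; ∠TVB = 101.3° ✓; |VB| = 28.80 ✓; ∠VBG = 84.10° ✓; |BG| = 16.70 ✓; ∠BGM = 60.20° ✓; |GM| = 10.30 ✓; ∠GMK = 63.10° ✓; |MK| = 15.60 ✗.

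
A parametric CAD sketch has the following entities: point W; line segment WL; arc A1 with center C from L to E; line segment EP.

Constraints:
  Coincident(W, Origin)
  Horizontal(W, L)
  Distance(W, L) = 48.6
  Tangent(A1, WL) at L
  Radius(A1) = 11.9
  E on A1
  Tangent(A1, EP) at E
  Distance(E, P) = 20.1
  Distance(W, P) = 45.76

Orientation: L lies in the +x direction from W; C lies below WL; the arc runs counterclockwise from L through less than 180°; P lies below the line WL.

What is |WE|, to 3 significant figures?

38.2

Checks: |CE| = 11.90 ✓; ∠(CE, EP) = 90.00° ✓; |EP| = 20.10 ✓; |WP| = 45.76 ✓.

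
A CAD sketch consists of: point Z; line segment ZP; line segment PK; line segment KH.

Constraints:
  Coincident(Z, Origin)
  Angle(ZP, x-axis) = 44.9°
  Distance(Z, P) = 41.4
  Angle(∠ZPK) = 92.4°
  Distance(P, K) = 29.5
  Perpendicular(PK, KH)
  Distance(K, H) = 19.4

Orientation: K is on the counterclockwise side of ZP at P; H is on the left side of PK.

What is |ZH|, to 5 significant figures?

38.183

Z is at the origin; ZP runs at 44.9° with length 41.4, so P = 41.4·(cos 44.9°, sin 44.9°) = (29.325, 29.223). ∠ZPK = 92.4°, so PK runs at 44.9° + (180° − 92.4°) = 132.50° from the x-axis; with |PK| = 29.5, K = P + 29.5·(cos 132.50°, sin 132.50°) = (9.3954, 50.973). The perpendicularity gives KH at right angles to PK; with |KH| = 19.4 on the left of PK, H = K + 19.4·(-0.73728, -0.67559) = (-4.9078, 37.866). Then |ZH| = |H − Z| = 38.183.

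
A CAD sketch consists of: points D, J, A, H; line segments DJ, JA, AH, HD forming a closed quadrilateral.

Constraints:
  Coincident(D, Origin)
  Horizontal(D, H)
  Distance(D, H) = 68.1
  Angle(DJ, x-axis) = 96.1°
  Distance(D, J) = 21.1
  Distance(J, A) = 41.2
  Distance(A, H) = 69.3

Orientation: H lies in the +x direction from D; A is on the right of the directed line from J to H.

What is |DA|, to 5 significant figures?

20.102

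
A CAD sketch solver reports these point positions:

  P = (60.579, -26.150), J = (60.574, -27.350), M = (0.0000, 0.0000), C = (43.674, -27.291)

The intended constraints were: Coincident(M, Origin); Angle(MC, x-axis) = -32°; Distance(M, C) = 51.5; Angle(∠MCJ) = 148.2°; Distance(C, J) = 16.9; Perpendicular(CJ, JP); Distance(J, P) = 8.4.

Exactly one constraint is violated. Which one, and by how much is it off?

Distance(J, P) = 8.4 — off by 7.20.

M = (0.00, 0.00) ✓; MC at -32.00° ✓; |MC| = 51.50 ✓; ∠MCJ = 148.2° ✓; |CJ| = 16.90 ✓; ∠(CJ, JP) = 89.96° ✓; |JP| = 1.200 ✗.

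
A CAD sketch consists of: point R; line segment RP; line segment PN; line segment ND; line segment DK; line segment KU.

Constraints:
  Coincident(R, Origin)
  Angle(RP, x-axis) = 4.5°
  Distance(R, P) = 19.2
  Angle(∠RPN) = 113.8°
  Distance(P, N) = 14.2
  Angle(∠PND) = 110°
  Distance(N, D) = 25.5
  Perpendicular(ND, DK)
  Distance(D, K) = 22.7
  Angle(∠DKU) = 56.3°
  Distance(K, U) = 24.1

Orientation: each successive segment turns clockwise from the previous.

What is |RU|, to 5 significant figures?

17.665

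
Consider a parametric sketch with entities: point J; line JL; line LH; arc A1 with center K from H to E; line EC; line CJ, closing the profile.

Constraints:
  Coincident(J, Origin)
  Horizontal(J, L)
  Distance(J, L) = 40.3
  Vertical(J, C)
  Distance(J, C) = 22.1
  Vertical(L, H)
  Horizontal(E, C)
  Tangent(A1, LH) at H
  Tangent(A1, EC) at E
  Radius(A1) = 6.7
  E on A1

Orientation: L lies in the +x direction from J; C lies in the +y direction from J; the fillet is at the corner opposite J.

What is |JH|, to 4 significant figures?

43.14

The virtual corner opposite J is at (40.30, 22.10). The tangent condition forces KH to be normal to LH and tangency of A1 to EC means the radius KE is perpendicular to EC, with radius 6.7, so the center K sits 6.7 in from both sides at K = (33.60, 15.40). That places the tangent points at H = (40.30, 15.40) on LH and E = (33.60, 22.10) on EC. Then |JH| = |H − J| = 43.14.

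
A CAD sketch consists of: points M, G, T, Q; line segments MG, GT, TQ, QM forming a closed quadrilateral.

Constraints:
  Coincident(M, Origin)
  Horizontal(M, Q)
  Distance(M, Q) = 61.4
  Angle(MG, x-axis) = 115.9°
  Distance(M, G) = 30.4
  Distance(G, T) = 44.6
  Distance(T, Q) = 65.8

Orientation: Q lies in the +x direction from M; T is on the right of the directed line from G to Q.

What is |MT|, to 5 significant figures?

16.105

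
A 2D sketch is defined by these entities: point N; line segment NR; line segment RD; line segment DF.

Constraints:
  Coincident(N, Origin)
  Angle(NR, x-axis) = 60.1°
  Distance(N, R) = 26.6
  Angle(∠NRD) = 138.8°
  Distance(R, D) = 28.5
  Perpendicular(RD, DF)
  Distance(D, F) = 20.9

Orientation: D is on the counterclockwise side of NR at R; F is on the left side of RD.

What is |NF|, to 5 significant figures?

48.632

∠NRD = 138.8°, so RD runs at 60.1° + (180° − 138.8°) = 101.30° from the x-axis; with |RD| = 28.5, D = R + 28.5·(cos 101.30°, sin 101.30°) = (7.6753, 51.007). RD ⟂ DF; with |DF| = 20.9 on the left of RD, F = D + 20.9·(-0.98061, -0.19595) = (-12.820, 46.912). Then |NF| = |F − N| = 48.632.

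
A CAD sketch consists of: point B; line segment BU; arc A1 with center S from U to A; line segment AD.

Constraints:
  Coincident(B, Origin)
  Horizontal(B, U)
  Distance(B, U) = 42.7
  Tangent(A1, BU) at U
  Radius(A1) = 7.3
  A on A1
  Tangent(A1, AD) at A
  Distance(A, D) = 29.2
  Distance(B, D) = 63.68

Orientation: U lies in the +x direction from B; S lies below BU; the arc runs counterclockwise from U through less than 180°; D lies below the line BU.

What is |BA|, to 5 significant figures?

38.330

Checks: |BU| = 42.70 ✓; ∠(SU, UB) = 90.00° ✓; |SU| = 7.300 ✓; |SA| = 7.300 ✓; ∠(SA, AD) = 90.00° ✓; |AD| = 29.20 ✓; |BD| = 63.68 ✓.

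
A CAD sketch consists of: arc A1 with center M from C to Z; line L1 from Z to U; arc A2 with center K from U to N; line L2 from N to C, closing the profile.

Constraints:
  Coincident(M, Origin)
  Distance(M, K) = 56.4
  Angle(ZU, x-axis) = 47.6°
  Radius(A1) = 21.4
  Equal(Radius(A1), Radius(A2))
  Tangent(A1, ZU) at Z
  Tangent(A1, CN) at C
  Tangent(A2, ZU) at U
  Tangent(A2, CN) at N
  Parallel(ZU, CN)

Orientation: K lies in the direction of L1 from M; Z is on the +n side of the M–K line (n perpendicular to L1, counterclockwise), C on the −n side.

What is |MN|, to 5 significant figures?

60.323

Tangency of A1 to both parallel lines with radius 21.4 puts Z and C at M ± 21.4·n: Z = (-15.803, 14.430), C = (15.803, -14.430). Equal radii place U and N the same way about K: U = K + 21.4·n = (22.228, 56.079), N = K − 21.4·n = (53.834, 27.219). Then |MN| = |N − M| = 60.323.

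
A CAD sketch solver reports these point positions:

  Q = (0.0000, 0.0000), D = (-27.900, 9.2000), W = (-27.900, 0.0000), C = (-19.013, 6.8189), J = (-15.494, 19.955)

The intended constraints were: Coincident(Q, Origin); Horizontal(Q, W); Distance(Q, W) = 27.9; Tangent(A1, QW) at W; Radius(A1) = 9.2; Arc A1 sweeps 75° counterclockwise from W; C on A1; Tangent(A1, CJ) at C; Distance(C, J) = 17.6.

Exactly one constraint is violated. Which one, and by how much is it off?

Distance(C, J) = 17.6 — off by 4.00.

Q = (0.00, 0.00) ✓; Q.y = 0.00, W.y = 0.00 ✓; |QW| = 27.90 ✓; ∠(DW, WQ) = 90.00° ✓; |DW| = 9.200 ✓; bearing(D→C) − bearing(D→W) = 75.00° ✓; |DC| = 9.200 ✓; ∠(DC, CJ) = 90.00° ✓; |CJ| = 13.60 ✗.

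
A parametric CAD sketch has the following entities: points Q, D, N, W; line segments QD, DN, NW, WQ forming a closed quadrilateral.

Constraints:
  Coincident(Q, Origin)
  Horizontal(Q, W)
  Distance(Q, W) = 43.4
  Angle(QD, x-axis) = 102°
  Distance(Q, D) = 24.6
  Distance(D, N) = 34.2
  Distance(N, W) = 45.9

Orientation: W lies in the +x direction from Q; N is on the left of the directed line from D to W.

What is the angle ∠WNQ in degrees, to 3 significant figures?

54.9°

Checks: |DN| = 34.20 ✓; |NW| = 45.90 ✓.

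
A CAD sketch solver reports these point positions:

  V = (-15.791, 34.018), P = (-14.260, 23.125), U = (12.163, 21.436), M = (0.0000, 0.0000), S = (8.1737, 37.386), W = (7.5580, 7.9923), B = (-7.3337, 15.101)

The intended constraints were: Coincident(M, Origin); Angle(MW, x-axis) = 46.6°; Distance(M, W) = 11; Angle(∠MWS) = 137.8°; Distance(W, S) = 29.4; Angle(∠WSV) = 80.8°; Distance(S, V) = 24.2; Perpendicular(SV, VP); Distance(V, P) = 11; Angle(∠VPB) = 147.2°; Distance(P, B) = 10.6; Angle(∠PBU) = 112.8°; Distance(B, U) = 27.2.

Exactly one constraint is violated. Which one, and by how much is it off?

Distance(B, U) = 27.2 — off by 6.70.

M = (0.00, 0.00) ✓; MW at 46.60° ✓; |MW| = 11.00 ✓; ∠MWS = 137.8° ✓; |WS| = 29.40 ✓; ∠WSV = 80.80° ✓; |SV| = 24.20 ✓; ∠(SV, VP) = 90.00° ✓; |VP| = 11.00 ✓; ∠VPB = 147.2° ✓; |PB| = 10.60 ✓; ∠PBU = 112.8° ✓; |BU| = 20.50 ✗.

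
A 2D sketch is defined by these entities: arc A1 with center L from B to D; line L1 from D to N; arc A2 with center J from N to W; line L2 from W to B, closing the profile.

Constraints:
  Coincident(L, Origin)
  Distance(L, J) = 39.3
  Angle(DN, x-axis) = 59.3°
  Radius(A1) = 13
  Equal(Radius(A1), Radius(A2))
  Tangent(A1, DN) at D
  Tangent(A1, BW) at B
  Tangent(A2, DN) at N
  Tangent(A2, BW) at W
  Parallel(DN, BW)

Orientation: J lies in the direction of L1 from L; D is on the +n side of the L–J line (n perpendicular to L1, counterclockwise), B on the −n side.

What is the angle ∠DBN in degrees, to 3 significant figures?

56.5°

Tangency of A1 to both parallel lines with radius 13.0 puts D and B at L ± 13.0·n: D = (-11.2, 6.64), B = (11.2, -6.64). Equal radii place N and W the same way about J: N = J + 13.0·n = (8.89, 40.4), W = J − 13.0·n = (31.2, 27.2). Then cos ∠DBN = BD·BN / (|BD||BN|), giving 56.5°.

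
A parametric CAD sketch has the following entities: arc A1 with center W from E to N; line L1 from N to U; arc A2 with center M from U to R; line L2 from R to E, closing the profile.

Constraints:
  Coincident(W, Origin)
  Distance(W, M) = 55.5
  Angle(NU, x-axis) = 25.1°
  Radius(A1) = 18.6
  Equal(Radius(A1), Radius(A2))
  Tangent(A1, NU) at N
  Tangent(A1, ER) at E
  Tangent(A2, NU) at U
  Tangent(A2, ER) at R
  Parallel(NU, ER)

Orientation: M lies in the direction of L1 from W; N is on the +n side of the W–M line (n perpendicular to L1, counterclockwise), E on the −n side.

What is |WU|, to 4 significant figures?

58.53

Tangency of A1 to both parallel lines with radius 18.6 puts N and E at W ± 18.6·n: N = (-7.890, 16.84), E = (7.890, -16.84). Equal radii place U and R the same way about M: U = M + 18.6·n = (42.37, 40.39), R = M − 18.6·n = (58.15, 6.699). Then |WU| = |U − W| = 58.53.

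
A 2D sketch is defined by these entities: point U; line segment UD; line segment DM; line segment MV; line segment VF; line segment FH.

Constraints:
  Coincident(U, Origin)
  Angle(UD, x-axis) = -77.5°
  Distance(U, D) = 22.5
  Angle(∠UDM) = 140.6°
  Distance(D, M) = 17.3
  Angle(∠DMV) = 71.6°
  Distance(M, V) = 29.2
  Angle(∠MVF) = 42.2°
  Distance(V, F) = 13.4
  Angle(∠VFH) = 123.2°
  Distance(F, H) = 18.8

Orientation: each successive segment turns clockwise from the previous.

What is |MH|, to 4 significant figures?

4.397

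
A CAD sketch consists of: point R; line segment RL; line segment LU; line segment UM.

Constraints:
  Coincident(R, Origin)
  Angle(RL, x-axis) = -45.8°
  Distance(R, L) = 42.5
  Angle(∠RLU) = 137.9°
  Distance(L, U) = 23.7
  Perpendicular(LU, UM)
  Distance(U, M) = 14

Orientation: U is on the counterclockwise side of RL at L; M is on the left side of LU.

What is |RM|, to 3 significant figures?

57.1

∠RLU = 137.9°, so LU runs at -45.8° + (180° − 137.9°) = -3.70° from the x-axis; with |LU| = 23.7, U = L + 23.7·(cos -3.70°, sin -3.70°) = (53.3, -32.0). LU ⟂ UM; with |UM| = 14.0 on the left of LU, M = U + 14.0·(0.0645, 0.998) = (54.2, -18.0). Then |RM| = |M − R| = 57.1.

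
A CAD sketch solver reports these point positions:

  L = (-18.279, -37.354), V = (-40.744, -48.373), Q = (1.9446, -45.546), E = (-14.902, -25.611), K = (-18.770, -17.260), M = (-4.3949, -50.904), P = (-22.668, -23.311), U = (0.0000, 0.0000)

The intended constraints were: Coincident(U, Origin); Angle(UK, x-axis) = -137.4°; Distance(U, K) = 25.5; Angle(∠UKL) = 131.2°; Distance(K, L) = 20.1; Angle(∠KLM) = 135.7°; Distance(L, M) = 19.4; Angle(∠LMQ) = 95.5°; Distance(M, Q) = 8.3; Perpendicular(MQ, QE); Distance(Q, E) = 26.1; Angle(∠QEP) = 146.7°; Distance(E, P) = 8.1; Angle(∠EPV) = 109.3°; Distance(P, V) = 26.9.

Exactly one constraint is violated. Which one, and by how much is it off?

Distance(P, V) = 26.9 — off by 4.00.

U = (0.00, 0.00) ✓; UK at -137.4° ✓; |UK| = 25.50 ✓; ∠UKL = 131.2° ✓; |KL| = 20.10 ✓; ∠KLM = 135.7° ✓; |LM| = 19.40 ✓; ∠LMQ = 95.49° ✓; |MQ| = 8.300 ✓; ∠(MQ, QE) = 90.00° ✓; |QE| = 26.10 ✓; ∠QEP = 146.7° ✓; |EP| = 8.099 ✓; ∠EPV = 109.3° ✓; |PV| = 30.90 ✗.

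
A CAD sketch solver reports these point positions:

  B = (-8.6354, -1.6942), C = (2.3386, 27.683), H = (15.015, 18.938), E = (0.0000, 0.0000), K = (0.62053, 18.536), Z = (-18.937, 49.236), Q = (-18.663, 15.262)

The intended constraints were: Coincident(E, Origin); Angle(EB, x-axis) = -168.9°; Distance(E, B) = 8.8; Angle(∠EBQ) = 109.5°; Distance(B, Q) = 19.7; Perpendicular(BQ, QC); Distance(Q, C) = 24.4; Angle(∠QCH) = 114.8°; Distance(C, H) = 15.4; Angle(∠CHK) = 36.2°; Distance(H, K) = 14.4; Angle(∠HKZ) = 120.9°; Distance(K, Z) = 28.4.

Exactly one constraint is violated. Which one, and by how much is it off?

Distance(K, Z) = 28.4 — off by 8.00.

E = (0.00, 0.00) ✓; EB at -168.9° ✓; |EB| = 8.800 ✓; ∠EBQ = 109.5° ✓; |BQ| = 19.70 ✓; ∠(BQ, QC) = 90.00° ✓; |QC| = 24.40 ✓; ∠QCH = 114.8° ✓; |CH| = 15.40 ✓; ∠CHK = 36.20° ✓; |HK| = 14.40 ✓; ∠HKZ = 120.9° ✓; |KZ| = 36.40 ✗.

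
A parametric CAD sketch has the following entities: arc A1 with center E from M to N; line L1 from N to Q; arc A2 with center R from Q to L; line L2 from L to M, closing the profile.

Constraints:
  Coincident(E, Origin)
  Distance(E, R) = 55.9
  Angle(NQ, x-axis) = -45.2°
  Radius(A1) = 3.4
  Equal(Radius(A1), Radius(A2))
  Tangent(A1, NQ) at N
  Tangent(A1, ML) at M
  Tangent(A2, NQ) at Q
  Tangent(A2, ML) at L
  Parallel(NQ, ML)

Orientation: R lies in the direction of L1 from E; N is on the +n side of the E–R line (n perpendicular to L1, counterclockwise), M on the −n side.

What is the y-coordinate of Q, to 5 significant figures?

-37.269

The slot axis is L1's direction at -45.2°, so u = (cos -45.2°, sin -45.2°) = (0.70463, -0.70957) and n = (−sin -45.2°, cos -45.2°) = (0.70957, 0.70463). E is at the origin and R lies 55.9 along u from E, so R = 55.9·u = (39.389, -39.665). Tangency of A1 to both parallel lines with radius 3.4 puts N and M at E ± 3.4·n: N = (2.4125, 2.3958), M = (-2.4125, -2.3958). Equal radii place Q and L the same way about R: Q = R + 3.4·n = (41.802, -37.269), L = R − 3.4·n = (36.977, -42.061). So Q.y = -37.269.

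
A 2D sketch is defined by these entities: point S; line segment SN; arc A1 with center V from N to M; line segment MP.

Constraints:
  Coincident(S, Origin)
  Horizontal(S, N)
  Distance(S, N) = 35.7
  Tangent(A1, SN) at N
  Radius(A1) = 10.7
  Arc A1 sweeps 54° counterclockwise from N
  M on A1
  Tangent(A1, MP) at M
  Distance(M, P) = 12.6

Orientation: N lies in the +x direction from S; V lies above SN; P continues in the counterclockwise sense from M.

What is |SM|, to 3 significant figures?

44.6

S is at the origin; S and N share the same y with |SN| = 35.7 and N on the +x side, so N = (35.7, 0.00). Tangency of A1 to SN means the radius VN is perpendicular to SN, so V = N + (0, 10.7) = (35.7, 10.7). On A1, N sits at bearing -90° from V; a 54° counterclockwise sweep puts M at bearing -36°, so M = V + 10.7·(cos -36°, sin -36°) = (44.4, 4.41). Then |SM| = |M − S| = 44.6.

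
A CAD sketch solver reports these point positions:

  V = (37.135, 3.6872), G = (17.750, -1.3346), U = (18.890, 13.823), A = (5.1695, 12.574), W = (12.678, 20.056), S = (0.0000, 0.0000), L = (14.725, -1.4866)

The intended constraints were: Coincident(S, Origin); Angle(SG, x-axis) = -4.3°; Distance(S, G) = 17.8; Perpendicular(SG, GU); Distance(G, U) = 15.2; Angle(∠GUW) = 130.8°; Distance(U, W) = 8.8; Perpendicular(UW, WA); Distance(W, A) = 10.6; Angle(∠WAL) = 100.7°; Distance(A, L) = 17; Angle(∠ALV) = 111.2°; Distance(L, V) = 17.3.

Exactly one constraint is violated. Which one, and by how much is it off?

Distance(L, V) = 17.3 — off by 5.70.

S = (0.00, 0.00) ✓; SG at -4.300° ✓; |SG| = 17.80 ✓; ∠(SG, GU) = 90.00° ✓; |GU| = 15.20 ✓; ∠GUW = 130.8° ✓; |UW| = 8.800 ✓; ∠(UW, WA) = 90.00° ✓; |WA| = 10.60 ✓; ∠WAL = 100.7° ✓; |AL| = 17.00 ✓; ∠ALV = 111.2° ✓; |LV| = 23.00 ✗.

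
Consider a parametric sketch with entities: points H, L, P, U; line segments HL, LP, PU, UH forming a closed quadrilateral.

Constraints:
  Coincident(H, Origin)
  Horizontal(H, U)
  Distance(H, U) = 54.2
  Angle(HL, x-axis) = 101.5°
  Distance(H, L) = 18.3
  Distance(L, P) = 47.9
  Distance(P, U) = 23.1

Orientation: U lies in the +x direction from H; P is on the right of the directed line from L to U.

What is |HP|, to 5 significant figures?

36.034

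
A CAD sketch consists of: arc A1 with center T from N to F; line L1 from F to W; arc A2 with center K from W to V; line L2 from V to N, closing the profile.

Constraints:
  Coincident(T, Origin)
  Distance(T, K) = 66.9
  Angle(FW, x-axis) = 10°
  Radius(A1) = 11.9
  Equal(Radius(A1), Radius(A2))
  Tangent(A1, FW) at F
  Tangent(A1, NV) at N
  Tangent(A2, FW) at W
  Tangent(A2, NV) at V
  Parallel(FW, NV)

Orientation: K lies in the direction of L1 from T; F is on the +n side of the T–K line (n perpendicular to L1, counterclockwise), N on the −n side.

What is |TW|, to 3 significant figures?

68.0

Tangency of A1 to both parallel lines with radius 11.9 puts F and N at T ± 11.9·n: F = (-2.07, 11.7), N = (2.07, -11.7). Equal radii place W and V the same way about K: W = K + 11.9·n = (63.8, 23.3), V = K − 11.9·n = (68.0, -0.102). Then |TW| = |W − T| = 68.0.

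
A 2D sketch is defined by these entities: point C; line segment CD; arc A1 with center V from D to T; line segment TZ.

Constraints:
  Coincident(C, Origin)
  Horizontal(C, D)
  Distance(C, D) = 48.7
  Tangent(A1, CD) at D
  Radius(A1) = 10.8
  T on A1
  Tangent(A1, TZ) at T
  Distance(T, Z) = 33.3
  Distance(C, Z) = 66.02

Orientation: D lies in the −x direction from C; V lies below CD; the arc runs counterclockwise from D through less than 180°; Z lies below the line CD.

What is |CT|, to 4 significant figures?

60.61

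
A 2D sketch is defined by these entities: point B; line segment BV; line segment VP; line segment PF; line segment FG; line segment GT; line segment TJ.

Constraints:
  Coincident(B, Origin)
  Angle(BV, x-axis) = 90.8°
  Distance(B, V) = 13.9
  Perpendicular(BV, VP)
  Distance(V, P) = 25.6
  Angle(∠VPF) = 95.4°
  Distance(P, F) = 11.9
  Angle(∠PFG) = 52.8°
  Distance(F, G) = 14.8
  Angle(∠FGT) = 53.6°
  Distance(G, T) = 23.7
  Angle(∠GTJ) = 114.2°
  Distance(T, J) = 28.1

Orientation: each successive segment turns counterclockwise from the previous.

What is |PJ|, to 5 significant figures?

34.121

∠FGT = 53.6° gives GT at 159.00° from the x-axis; with |GT| = 23.7, T = (-36.404, 18.147). ∠GTJ = 114.2° gives TJ at -135.20° from the x-axis; with |TJ| = 28.1, J = (-56.342, -1.6535). Then |PJ| = |J − P| = 34.121.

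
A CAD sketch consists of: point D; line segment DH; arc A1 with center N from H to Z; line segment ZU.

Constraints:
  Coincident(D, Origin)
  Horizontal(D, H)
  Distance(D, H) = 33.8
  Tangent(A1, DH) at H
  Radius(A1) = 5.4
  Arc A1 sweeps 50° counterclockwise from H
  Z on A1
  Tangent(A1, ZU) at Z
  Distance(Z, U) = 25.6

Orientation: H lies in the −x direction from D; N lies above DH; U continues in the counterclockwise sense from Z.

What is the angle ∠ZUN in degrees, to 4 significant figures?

11.91°

D is at the origin; D and H share the same y with |DH| = 33.8 and H on the −x side, so H = (-33.80, 0.000). Tangency of A1 to DH means the radius NH is perpendicular to DH, so N = H + (0, 5.4) = (-33.80, 5.400). On A1, H sits at bearing -90° from N; a 50° counterclockwise sweep puts Z at bearing -40°, so Z = N + 5.4·(cos -40°, sin -40°) = (-29.66, 1.929). A1 meets ZU tangentially, so NZ is at right angles to ZU, so ZU runs along (−sin -40°, cos -40°); with |ZU| = 25.6, U = (-13.21, 21.54). Then cos ∠ZUN = UZ·UN / (|UZ||UN|), giving 11.91°.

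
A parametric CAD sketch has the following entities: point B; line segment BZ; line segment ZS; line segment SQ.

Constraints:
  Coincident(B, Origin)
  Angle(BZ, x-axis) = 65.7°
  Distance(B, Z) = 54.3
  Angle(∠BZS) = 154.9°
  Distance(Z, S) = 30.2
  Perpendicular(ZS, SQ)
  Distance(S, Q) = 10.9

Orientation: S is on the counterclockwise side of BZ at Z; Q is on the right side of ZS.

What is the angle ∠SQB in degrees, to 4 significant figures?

66.85°

B is at the origin; BZ runs at 65.7° with length 54.3, so Z = 54.3·(cos 65.7°, sin 65.7°) = (22.35, 49.49). ∠BZS = 154.9°, so ZS runs at 65.7° + (180° − 154.9°) = 90.80° from the x-axis; with |ZS| = 30.2, S = Z + 30.2·(cos 90.80°, sin 90.80°) = (21.92, 79.69). ZS ⟂ SQ; with |SQ| = 10.9 on the right of ZS, Q = S + 10.9·(0.9999, 0.01396) = (32.82, 79.84). Then cos ∠SQB = QS·QB / (|QS||QB|), giving 66.85°.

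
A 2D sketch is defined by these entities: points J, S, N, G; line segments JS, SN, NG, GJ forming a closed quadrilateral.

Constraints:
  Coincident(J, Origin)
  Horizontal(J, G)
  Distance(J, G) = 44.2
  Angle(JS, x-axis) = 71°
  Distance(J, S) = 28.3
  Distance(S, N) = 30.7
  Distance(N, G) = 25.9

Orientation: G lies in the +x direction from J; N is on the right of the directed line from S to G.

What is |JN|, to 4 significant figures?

18.60

J is at the origin; J and G share the same y with |JG| = 44.2 and G in +x, so G = (44.2, 0). JS runs at 71.0° with |JS| = 28.3, so S = (9.214, 26.76). N is determined by |SN| = 30.7 and |NG| = 25.9 together: it lies at the intersection of circle(S, 30.7) and circle(G, 25.9). With |SG| = 44.05, the foot of the radical line on SG is 25.11 from S and the perpendicular offset is √(30.7² − 25.11²) = 17.67. Taking the right-of-SG solution: N = (18.42, -2.528).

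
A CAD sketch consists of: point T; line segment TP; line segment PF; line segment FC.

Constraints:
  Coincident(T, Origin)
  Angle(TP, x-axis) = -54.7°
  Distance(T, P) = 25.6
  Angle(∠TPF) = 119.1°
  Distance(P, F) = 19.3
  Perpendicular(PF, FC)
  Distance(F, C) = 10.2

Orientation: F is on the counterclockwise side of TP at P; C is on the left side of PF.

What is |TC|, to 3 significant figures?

34.0

T is at the origin; TP runs at -54.7° with length 25.6, so P = 25.6·(cos -54.7°, sin -54.7°) = (14.8, -20.9). ∠TPF = 119.1°, so PF runs at -54.7° + (180° − 119.1°) = 6.20° from the x-axis; with |PF| = 19.3, F = P + 19.3·(cos 6.20°, sin 6.20°) = (34.0, -18.8). The perpendicularity gives FC at right angles to PF; with |FC| = 10.2 on the left of PF, C = F + 10.2·(-0.108, 0.994) = (32.9, -8.67). Then |TC| = |C − T| = 34.0.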